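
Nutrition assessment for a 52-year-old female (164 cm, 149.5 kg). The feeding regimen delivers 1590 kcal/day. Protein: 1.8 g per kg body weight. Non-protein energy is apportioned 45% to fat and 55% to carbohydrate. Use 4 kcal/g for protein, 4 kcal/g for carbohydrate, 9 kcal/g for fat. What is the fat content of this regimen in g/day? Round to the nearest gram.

26 g/day

Protein = 1.8 × 149.5 = 269.1 g → 269.1 × 4 = 1076.4 kcal.
Non-protein calories = 1590 − 1076.4 = 513.6 kcal.
Fat: 45% × 513.6 = 231.12 kcal; carbohydrate: 282.48 kcal.
Fat: 231.12 kcal ÷ 9 kcal/g = 25.68 g.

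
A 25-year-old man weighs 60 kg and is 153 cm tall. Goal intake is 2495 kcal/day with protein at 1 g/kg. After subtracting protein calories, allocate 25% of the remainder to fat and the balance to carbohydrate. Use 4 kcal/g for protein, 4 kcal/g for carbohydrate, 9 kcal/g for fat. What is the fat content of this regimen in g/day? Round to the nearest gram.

Protein = 1 × 60 = 60 g → 60 × 4 = 240 kcal.
Non-protein calories = 2495 − 240 = 2255 kcal.
Fat: 25% × 2255 = 563.75 kcal; carbohydrate: 1691.25 kcal.
Fat: 563.75 kcal ÷ 9 kcal/g = 62.6389 g.

63 g/day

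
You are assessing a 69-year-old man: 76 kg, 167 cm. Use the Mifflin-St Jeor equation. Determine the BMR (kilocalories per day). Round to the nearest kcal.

1464 kilocalories per day

Mifflin-St Jeor (male): BMR = 10(76) + 6.25(167) − 5(69) + 5 = 760 + 1043.75 − 345 + 5 = 1463.75 kcal/day.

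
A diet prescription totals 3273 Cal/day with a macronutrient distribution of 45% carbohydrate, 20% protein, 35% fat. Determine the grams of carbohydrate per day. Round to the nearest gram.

Carbohydrate energy = 45% × 3273 = 1472.85 kcal.
At 4 kcal/g: 1472.85 ÷ 4 = 368.2125 g.

368 g/day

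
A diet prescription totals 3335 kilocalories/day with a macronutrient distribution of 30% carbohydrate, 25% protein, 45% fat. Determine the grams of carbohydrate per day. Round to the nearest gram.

Carbohydrate energy = 30% × 3335 = 1000.5 kcal.
At 4 kcal/g: 1000.5 ÷ 4 = 250.125 g.

250 g/day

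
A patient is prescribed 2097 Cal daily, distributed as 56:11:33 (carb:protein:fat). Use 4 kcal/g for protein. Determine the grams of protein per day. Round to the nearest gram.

Protein energy = 11% × 2097 = 230.67 kcal.
At 4 kcal/g: 230.67 ÷ 4 = 57.6675 g.

58 g/day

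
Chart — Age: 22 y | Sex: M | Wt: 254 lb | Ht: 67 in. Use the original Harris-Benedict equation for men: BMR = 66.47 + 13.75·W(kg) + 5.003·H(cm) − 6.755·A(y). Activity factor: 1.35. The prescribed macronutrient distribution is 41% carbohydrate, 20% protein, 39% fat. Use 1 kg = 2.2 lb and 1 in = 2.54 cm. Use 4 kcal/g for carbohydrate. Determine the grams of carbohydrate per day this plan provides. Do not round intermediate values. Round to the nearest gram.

326 g/day

Convert to metric: weight = 254 ÷ 2.2 = 115.4545 kg; height = 67 × 2.54 = 170.18 cm.
Harris-Benedict: BMR = 66.47 + 13.75(115.4545) + 5.003(170.18) − 6.755(22) = 2356.7705 kcal/day.
TEE = 2356.7705 × 1.35 = 3181.6402 kcal/day.
Carbohydrate energy = 41% × 3181.6402 = 1304.4725 kcal.
Carbohydrate = 1304.4725 ÷ 4 kcal/g = 326.1181 g.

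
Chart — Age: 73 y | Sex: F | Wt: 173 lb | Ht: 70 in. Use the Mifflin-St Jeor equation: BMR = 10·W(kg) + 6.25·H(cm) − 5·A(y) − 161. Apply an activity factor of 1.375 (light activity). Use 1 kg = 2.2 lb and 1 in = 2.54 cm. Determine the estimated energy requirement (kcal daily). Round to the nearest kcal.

1886 kcal daily

Convert to metric: weight = 173 ÷ 2.2 = 78.6364 kg; height = 70 × 2.54 = 177.8 cm.
Mifflin-St Jeor (female): BMR = 10(78.6364) + 6.25(177.8) − 5(73) − 161 = 786.3636 + 1111.25 − 365 − 161 = 1371.6136 kcal/day.
TEE = BMR × activity factor = 1371.6136 × 1.375 = 1885.9688 kcal/day.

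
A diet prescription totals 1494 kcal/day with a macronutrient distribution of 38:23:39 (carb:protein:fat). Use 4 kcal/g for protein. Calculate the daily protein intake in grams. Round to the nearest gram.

86 g/day

Protein energy = 23% × 1494 = 343.62 kcal.
At 4 kcal/g: 343.62 ÷ 4 = 85.905 g.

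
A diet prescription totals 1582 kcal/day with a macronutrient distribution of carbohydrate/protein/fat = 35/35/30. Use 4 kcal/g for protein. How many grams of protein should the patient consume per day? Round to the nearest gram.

138 g/day

Protein energy = 35% × 1582 = 553.7 kcal.
At 4 kcal/g: 553.7 ÷ 4 = 138.425 g.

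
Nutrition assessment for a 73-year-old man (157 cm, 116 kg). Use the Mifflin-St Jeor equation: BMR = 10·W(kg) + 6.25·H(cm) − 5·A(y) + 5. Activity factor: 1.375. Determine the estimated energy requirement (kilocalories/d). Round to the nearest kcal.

Mifflin-St Jeor (male): BMR = 10(116) + 6.25(157) − 5(73) + 5 = 1160 + 981.25 − 365 + 5 = 1781.25 kcal/day.
TEE = BMR × activity factor = 1781.25 × 1.375 = 2449.2188 kcal/day.

2449 kilocalories/d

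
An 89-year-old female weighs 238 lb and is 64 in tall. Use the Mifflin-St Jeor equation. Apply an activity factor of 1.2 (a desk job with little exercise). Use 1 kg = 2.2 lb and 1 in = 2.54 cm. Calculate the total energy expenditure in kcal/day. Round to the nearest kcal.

Convert to metric: weight = 238 ÷ 2.2 = 108.1818 kg; height = 64 × 2.54 = 162.56 cm.
Mifflin-St Jeor (female): BMR = 10(108.1818) + 6.25(162.56) − 5(89) − 161 = 1081.8182 + 1016 − 445 − 161 = 1491.8182 kcal/day.
TEE = BMR × activity factor = 1491.8182 × 1.2 = 1790.1818 kcal/day.

1790 kcal/day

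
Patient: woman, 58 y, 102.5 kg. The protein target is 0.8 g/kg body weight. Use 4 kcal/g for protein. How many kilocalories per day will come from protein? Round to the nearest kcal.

Protein = 0.8 g/kg × 102.5 kg = 82 g/day.
Protein energy = 82 g × 4 kcal/g = 328 kcal/day.

328 kcal/day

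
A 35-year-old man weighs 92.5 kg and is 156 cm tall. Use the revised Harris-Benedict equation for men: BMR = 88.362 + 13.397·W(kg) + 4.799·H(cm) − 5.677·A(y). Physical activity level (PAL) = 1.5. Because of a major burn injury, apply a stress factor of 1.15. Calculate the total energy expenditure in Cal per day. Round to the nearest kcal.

3239 Cal per day

Harris-Benedict: BMR = 88.362 + 13.397(92.5) + 4.799(156) − 5.677(35) = 1877.5335 kcal/day.
TEE = BMR × activity factor = 1877.5335 × 1.5 = 2816.3003 kcal/day.
Apply stress factor: 2816.3003 × 1.15 = 3238.7453 kcal/day.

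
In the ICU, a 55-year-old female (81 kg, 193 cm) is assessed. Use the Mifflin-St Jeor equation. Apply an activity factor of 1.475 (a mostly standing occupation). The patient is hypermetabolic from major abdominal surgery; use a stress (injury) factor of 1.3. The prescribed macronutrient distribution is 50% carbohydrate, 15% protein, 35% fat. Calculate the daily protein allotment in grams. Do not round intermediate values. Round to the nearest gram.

Mifflin-St Jeor (female): BMR = 10(81) + 6.25(193) − 5(55) − 161 = 810 + 1206.25 − 275 − 161 = 1580.25 kcal/day.
TEE = 1580.25 × 1.475 = 2330.8688 kcal/day.
With stress factor 1.3: 2330.8688 × 1.3 = 3030.1294 kcal/day.
Protein energy = 15% × 3030.1294 = 454.5194 kcal.
Protein = 454.5194 ÷ 4 kcal/g = 113.6299 g.

114 g/day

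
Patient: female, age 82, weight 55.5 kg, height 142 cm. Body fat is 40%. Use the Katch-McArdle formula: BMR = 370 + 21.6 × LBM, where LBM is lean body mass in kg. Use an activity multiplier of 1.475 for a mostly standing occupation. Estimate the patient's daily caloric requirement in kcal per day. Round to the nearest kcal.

1607 kcal per day

LBM = 55.5 × (1 − 0.4) = 33.3 kg. Katch-McArdle: BMR = 370 + 21.6 × 33.3 = 1089.28 kcal/day.
TEE = BMR × activity factor = 1089.28 × 1.475 = 1606.688 kcal/day.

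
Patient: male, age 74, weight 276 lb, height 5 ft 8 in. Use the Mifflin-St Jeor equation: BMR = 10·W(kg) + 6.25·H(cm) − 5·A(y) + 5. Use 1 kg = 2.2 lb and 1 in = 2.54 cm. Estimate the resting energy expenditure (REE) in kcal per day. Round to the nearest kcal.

1969 kcal per day

Convert to metric: weight = 276 ÷ 2.2 = 125.4545 kg; height = (5×12 + 8) × 2.54 = 68 × 2.54 = 172.72 cm.
Mifflin-St Jeor (male): BMR = 10(125.4545) + 6.25(172.72) − 5(74) + 5 = 1254.5455 + 1079.5 − 370 + 5 = 1969.0455 kcal/day.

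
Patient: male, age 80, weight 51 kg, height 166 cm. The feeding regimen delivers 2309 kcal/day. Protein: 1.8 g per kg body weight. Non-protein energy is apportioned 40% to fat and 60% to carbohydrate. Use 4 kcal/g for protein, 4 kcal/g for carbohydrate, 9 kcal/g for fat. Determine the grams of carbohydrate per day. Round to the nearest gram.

Protein = 1.8 × 51 = 91.8 g → 91.8 × 4 = 367.2 kcal.
Non-protein calories = 2309 − 367.2 = 1941.8 kcal.
Fat: 40% × 1941.8 = 776.72 kcal; carbohydrate: 1165.08 kcal.
Carbohydrate: 1165.08 kcal ÷ 4 kcal/g = 291.27 g.

291 g/day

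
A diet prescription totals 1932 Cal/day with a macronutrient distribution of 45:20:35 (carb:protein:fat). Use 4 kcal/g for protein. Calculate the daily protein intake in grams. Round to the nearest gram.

97 g/day

Protein energy = 20% × 1932 = 386.4 kcal.
At 4 kcal/g: 386.4 ÷ 4 = 96.6 g.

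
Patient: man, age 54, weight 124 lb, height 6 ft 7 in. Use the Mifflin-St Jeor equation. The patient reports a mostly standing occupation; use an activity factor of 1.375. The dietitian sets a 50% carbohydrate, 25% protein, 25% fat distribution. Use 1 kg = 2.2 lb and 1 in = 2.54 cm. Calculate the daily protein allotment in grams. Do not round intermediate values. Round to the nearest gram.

Convert to metric: weight = 124 ÷ 2.2 = 56.3636 kg; height = (6×12 + 7) × 2.54 = 79 × 2.54 = 200.66 cm.
Mifflin-St Jeor (male): BMR = 10(56.3636) + 6.25(200.66) − 5(54) + 5 = 563.6364 + 1254.125 − 270 + 5 = 1552.7614 kcal/day.
TEE = 1552.7614 × 1.375 = 2135.0469 kcal/day.
Protein energy = 25% × 2135.0469 = 533.7617 kcal.
Protein = 533.7617 ÷ 4 kcal/g = 133.4404 g.

133 g/day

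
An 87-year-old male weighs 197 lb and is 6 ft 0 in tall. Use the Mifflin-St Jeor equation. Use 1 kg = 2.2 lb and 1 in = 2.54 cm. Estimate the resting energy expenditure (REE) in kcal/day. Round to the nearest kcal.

1608 kcal/day

Convert to metric: weight = 197 ÷ 2.2 = 89.5455 kg; height = (6×12 + 0) × 2.54 = 72 × 2.54 = 182.88 cm.
Mifflin-St Jeor (male): BMR = 10(89.5455) + 6.25(182.88) − 5(87) + 5 = 895.4545 + 1143 − 435 + 5 = 1608.4545 kcal/day.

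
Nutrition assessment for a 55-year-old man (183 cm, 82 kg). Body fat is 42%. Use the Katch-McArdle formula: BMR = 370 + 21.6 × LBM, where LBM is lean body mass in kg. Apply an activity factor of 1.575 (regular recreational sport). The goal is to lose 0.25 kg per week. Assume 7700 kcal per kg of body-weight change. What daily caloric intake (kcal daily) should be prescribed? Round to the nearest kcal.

1926 kcal daily

LBM = 82 × (1 − 0.42) = 47.56 kg. Katch-McArdle: BMR = 370 + 21.6 × 47.56 = 1397.296 kcal/day.
TEE = 1397.296 × 1.575 = 2200.7412 kcal/day.
Required daily deficit = 0.25 × 7700 ÷ 7 = 275 kcal/day.
Target intake = 2200.7412 − 275 = 1925.7412 kcal/day.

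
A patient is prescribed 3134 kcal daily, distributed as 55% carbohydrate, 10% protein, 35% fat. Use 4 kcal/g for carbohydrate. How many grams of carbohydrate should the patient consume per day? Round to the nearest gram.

431 g/day

Carbohydrate energy = 55% × 3134 = 1723.7 kcal.
At 4 kcal/g: 1723.7 ÷ 4 = 430.925 g.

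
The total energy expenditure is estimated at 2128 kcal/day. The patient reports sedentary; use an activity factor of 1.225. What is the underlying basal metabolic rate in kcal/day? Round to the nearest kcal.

BMR = TEE ÷ activity factor = 2128 ÷ 1.225 = 1737.1429 kcal/day.

1737 kcal/day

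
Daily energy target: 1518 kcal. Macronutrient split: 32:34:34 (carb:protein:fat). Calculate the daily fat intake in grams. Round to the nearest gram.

57 g/day

Fat energy = 34% × 1518 = 516.12 kcal.
At 9 kcal/g: 516.12 ÷ 9 = 57.3467 g.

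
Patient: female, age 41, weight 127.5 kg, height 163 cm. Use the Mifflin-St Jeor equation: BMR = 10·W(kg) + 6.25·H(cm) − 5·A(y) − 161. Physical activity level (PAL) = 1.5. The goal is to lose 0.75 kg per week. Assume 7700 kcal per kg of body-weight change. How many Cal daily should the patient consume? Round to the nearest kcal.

Mifflin-St Jeor (female): BMR = 10(127.5) + 6.25(163) − 5(41) − 161 = 1275 + 1018.75 − 205 − 161 = 1927.75 kcal/day.
TEE = 1927.75 × 1.5 = 2891.625 kcal/day.
Required daily deficit = 0.75 × 7700 ÷ 7 = 825 kcal/day.
Target intake = 2891.625 − 825 = 2066.625 kcal/day.

2067 Cal daily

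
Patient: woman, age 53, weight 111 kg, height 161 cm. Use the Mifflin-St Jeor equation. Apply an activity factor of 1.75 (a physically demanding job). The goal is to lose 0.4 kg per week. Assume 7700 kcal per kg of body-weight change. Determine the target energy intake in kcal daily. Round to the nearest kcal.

Mifflin-St Jeor (female): BMR = 10(111) + 6.25(161) − 5(53) − 161 = 1110 + 1006.25 − 265 − 161 = 1690.25 kcal/day.
TEE = 1690.25 × 1.75 = 2957.9375 kcal/day.
Required daily deficit = 0.4 × 7700 ÷ 7 = 440 kcal/day.
Target intake = 2957.9375 − 440 = 2517.9375 kcal/day.

2518 kcal daily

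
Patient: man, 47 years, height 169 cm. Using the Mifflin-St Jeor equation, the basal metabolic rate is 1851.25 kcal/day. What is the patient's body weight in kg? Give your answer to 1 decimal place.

102.5 kg

1851.25 = 10·W + 6.25(169) − 5(47) + 5
10·W = 1851.25 − 826.25 = 1025, so W = 102.5 kg.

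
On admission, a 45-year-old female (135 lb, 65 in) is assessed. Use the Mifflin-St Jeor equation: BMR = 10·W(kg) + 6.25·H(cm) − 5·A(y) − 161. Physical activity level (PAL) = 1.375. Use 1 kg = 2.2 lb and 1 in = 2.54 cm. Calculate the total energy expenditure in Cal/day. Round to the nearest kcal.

Convert to metric: weight = 135 ÷ 2.2 = 61.3636 kg; height = 65 × 2.54 = 165.1 cm.
Mifflin-St Jeor (female): BMR = 10(61.3636) + 6.25(165.1) − 5(45) − 161 = 613.6364 + 1031.875 − 225 − 161 = 1259.5114 kcal/day.
TEE = BMR × activity factor = 1259.5114 × 1.375 = 1731.8281 kcal/day.

1732 Cal/day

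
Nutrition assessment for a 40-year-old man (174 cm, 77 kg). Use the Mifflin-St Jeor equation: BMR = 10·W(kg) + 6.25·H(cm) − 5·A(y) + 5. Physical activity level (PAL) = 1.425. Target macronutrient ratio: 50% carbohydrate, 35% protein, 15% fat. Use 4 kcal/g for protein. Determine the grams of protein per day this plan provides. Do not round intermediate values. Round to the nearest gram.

207 g/day

Mifflin-St Jeor (male): BMR = 10(77) + 6.25(174) − 5(40) + 5 = 770 + 1087.5 − 200 + 5 = 1662.5 kcal/day.
TEE = 1662.5 × 1.425 = 2369.0625 kcal/day.
Protein energy = 35% × 2369.0625 = 829.1719 kcal.
Protein = 829.1719 ÷ 4 kcal/g = 207.293 g.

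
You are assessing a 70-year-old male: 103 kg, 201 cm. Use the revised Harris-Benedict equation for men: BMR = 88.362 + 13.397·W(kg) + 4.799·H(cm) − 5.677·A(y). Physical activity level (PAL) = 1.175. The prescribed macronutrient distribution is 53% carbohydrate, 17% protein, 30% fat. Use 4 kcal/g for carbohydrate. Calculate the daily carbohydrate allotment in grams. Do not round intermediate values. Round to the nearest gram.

Harris-Benedict: BMR = 88.362 + 13.397(103) + 4.799(201) − 5.677(70) = 2035.462 kcal/day.
TEE = 2035.462 × 1.175 = 2391.6679 kcal/day.
Carbohydrate energy = 53% × 2391.6679 = 1267.584 kcal.
Carbohydrate = 1267.584 ÷ 4 kcal/g = 316.896 g.

317 g/day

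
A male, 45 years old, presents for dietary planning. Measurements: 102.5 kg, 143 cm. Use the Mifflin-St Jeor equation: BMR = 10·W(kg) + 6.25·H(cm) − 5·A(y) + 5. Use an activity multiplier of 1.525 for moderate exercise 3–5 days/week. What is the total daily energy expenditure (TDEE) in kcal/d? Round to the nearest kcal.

2591 kcal/d

Mifflin-St Jeor (male): BMR = 10(102.5) + 6.25(143) − 5(45) + 5 = 1025 + 893.75 − 225 + 5 = 1698.75 kcal/day.
TEE = BMR × activity factor = 1698.75 × 1.525 = 2590.5938 kcal/day.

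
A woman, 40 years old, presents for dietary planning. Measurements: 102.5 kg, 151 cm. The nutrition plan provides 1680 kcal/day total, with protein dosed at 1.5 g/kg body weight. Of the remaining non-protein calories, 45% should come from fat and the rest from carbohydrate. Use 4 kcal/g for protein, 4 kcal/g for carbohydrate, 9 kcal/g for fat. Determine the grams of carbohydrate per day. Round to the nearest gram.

146 g/day

Protein = 1.5 × 102.5 = 153.75 g → 153.75 × 4 = 615 kcal.
Non-protein calories = 1680 − 615 = 1065 kcal.
Fat: 45% × 1065 = 479.25 kcal; carbohydrate: 585.75 kcal.
Carbohydrate: 585.75 kcal ÷ 4 kcal/g = 146.4375 g.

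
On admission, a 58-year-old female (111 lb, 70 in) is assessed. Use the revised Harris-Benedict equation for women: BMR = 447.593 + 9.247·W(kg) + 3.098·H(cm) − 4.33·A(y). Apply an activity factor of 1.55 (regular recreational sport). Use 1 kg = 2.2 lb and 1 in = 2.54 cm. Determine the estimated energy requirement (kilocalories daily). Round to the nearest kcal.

Convert to metric: weight = 111 ÷ 2.2 = 50.4545 kg; height = 70 × 2.54 = 177.8 cm.
Harris-Benedict: BMR = 447.593 + 9.247(50.4545) + 3.098(177.8) − 4.33(58) = 1213.8306 kcal/day.
TEE = BMR × activity factor = 1213.8306 × 1.55 = 1881.4374 kcal/day.

1881 kilocalories daily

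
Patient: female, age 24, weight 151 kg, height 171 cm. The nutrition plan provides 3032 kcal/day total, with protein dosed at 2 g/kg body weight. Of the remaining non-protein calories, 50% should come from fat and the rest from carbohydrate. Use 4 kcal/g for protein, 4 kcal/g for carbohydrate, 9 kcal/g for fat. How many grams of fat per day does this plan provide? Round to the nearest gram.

101 g/day

Protein = 2 × 151 = 302 g → 302 × 4 = 1208 kcal.
Non-protein calories = 3032 − 1208 = 1824 kcal.
Fat: 50% × 1824 = 912 kcal; carbohydrate: 912 kcal.
Fat: 912 kcal ÷ 9 kcal/g = 101.3333 g.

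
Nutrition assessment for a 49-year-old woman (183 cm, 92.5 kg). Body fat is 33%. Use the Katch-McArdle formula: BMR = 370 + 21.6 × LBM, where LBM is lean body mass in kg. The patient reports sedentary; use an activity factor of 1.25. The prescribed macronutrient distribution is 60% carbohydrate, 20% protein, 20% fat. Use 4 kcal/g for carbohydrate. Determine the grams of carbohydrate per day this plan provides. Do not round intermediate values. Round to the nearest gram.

LBM = 92.5 × (1 − 0.33) = 61.975 kg. Katch-McArdle: BMR = 370 + 21.6 × 61.975 = 1708.66 kcal/day.
TEE = 1708.66 × 1.25 = 2135.825 kcal/day.
Carbohydrate energy = 60% × 2135.825 = 1281.495 kcal.
Carbohydrate = 1281.495 ÷ 4 kcal/g = 320.3738 g.

320 g/day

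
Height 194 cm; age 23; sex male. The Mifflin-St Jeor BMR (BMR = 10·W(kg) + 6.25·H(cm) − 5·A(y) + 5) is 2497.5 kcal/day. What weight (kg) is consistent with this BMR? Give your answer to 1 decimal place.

139.5 kg

2497.5 = 10·W + 6.25(194) − 5(23) + 5
10·W = 2497.5 − 1102.5 = 1395, so W = 139.5 kg.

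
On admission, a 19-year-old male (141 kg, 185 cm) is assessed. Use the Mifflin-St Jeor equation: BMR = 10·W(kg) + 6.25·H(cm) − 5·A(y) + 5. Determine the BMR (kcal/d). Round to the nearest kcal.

2476 kcal/d

Mifflin-St Jeor (male): BMR = 10(141) + 6.25(185) − 5(19) + 5 = 1410 + 1156.25 − 95 + 5 = 2476.25 kcal/day.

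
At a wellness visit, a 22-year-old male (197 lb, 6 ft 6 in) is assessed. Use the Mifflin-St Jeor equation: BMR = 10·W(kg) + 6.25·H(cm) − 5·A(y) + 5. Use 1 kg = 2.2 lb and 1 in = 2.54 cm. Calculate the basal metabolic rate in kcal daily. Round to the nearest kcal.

Convert to metric: weight = 197 ÷ 2.2 = 89.5455 kg; height = (6×12 + 6) × 2.54 = 78 × 2.54 = 198.12 cm.
Mifflin-St Jeor (male): BMR = 10(89.5455) + 6.25(198.12) − 5(22) + 5 = 895.4545 + 1238.25 − 110 + 5 = 2028.7045 kcal/day.

2029 kcal daily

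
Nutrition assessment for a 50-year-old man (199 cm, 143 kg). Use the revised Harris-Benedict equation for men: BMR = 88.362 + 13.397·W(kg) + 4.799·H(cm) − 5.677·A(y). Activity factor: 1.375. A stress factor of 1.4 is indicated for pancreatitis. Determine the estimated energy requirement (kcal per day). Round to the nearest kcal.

Harris-Benedict: BMR = 88.362 + 13.397(143) + 4.799(199) − 5.677(50) = 2675.284 kcal/day.
TEE = BMR × activity factor = 2675.284 × 1.375 = 3678.5155 kcal/day.
Apply stress factor: 3678.5155 × 1.4 = 5149.9217 kcal/day.

5150 kcal per day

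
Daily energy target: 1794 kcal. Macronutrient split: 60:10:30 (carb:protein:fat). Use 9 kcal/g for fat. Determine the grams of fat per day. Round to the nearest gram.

60 g/day

Fat energy = 30% × 1794 = 538.2 kcal.
At 9 kcal/g: 538.2 ÷ 9 = 59.8 g.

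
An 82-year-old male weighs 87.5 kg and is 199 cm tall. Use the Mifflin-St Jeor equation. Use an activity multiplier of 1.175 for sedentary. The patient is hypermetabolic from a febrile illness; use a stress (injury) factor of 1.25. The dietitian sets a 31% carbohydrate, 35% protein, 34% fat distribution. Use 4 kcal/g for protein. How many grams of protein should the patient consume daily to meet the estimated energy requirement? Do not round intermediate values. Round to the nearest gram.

220 g/day

Mifflin-St Jeor (male): BMR = 10(87.5) + 6.25(199) − 5(82) + 5 = 875 + 1243.75 − 410 + 5 = 1713.75 kcal/day.
TEE = 1713.75 × 1.175 = 2013.6563 kcal/day.
With stress factor 1.25: 2013.6563 × 1.25 = 2517.0703 kcal/day.
Protein energy = 35% × 2517.0703 = 880.9746 kcal.
Protein = 880.9746 ÷ 4 kcal/g = 220.2437 g.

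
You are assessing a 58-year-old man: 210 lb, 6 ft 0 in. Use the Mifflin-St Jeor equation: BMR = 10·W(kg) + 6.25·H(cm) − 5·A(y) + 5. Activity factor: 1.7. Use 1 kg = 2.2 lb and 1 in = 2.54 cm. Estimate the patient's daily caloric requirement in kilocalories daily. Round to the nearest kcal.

Convert to metric: weight = 210 ÷ 2.2 = 95.4545 kg; height = (6×12 + 0) × 2.54 = 72 × 2.54 = 182.88 cm.
Mifflin-St Jeor (male): BMR = 10(95.4545) + 6.25(182.88) − 5(58) + 5 = 954.5455 + 1143 − 290 + 5 = 1812.5455 kcal/day.
TEE = BMR × activity factor = 1812.5455 × 1.7 = 3081.3273 kcal/day.

3081 kilocalories daily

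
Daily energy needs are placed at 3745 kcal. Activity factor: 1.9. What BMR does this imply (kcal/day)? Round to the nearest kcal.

BMR = TEE ÷ activity factor = 3745 ÷ 1.9 = 1971.0526 kcal/day.

1971 kcal/day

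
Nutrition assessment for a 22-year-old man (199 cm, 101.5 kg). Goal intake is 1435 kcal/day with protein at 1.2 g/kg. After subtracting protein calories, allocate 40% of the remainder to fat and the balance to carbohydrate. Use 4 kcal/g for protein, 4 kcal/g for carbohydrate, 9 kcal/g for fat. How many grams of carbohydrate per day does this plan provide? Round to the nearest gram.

142 g/day

Protein = 1.2 × 101.5 = 121.8 g → 121.8 × 4 = 487.2 kcal.
Non-protein calories = 1435 − 487.2 = 947.8 kcal.
Fat: 40% × 947.8 = 379.12 kcal; carbohydrate: 568.68 kcal.
Carbohydrate: 568.68 kcal ÷ 4 kcal/g = 142.17 g.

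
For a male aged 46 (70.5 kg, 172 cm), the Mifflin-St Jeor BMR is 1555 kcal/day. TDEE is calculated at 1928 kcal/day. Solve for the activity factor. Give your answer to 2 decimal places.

1.24

Activity factor = TEE ÷ BMR = 1928 ÷ 1555 = 1.24.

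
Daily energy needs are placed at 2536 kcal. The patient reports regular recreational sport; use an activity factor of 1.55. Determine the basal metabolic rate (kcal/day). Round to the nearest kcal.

BMR = TEE ÷ activity factor = 2536 ÷ 1.55 = 1636.129 kcal/day.

1636 kcal/day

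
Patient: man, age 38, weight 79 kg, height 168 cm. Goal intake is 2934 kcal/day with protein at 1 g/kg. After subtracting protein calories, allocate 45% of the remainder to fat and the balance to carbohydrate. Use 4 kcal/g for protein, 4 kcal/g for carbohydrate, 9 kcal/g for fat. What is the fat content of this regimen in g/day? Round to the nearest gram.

Protein = 1 × 79 = 79 g → 79 × 4 = 316 kcal.
Non-protein calories = 2934 − 316 = 2618 kcal.
Fat: 45% × 2618 = 1178.1 kcal; carbohydrate: 1439.9 kcal.
Fat: 1178.1 kcal ÷ 9 kcal/g = 130.9 g.

131 g/day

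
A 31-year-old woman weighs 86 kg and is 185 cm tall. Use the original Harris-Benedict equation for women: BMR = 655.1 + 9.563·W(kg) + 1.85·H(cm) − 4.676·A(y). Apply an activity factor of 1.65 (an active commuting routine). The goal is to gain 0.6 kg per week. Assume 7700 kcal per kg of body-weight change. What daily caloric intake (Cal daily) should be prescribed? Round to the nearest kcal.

3423 Cal daily

Harris-Benedict: BMR = 655.1 + 9.563(86) + 1.85(185) − 4.676(31) = 1674.812 kcal/day.
TEE = 1674.812 × 1.65 = 2763.4398 kcal/day.
Required daily surplus = 0.6 × 7700 ÷ 7 = 660 kcal/day.
Target intake = 2763.4398 + 660 = 3423.4398 kcal/day.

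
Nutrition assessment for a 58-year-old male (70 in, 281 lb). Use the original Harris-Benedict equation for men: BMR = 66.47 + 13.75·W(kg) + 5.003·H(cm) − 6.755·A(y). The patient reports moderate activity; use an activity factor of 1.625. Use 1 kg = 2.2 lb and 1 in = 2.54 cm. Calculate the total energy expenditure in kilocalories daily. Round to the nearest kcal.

Convert to metric: weight = 281 ÷ 2.2 = 127.7273 kg; height = 70 × 2.54 = 177.8 cm.
Harris-Benedict: BMR = 66.47 + 13.75(127.7273) + 5.003(177.8) − 6.755(58) = 2320.4634 kcal/day.
TEE = BMR × activity factor = 2320.4634 × 1.625 = 3770.753 kcal/day.

3771 kilocalories daily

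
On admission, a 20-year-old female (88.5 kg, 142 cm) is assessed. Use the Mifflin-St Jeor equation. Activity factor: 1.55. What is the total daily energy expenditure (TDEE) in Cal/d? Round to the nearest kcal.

Mifflin-St Jeor (female): BMR = 10(88.5) + 6.25(142) − 5(20) − 161 = 885 + 887.5 − 100 − 161 = 1511.5 kcal/day.
TEE = BMR × activity factor = 1511.5 × 1.55 = 2342.825 kcal/day.

2343 Cal/d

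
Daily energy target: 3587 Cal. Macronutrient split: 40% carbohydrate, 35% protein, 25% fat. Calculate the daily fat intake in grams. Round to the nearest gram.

Fat energy = 25% × 3587 = 896.75 kcal.
At 9 kcal/g: 896.75 ÷ 9 = 99.6389 g.

100 g/day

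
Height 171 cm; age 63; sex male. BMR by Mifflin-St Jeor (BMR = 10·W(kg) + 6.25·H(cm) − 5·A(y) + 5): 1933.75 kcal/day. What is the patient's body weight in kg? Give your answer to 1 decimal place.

117.5 kg

1933.75 = 10·W + 6.25(171) − 5(63) + 5
10·W = 1933.75 − 758.75 = 1175, so W = 117.5 kg.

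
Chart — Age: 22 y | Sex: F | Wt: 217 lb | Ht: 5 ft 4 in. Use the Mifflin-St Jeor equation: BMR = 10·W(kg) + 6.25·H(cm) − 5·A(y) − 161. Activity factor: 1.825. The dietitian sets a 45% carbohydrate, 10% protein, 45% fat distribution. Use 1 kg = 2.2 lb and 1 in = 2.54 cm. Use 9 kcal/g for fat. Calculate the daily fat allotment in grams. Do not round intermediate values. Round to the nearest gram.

158 g/day

Convert to metric: weight = 217 ÷ 2.2 = 98.6364 kg; height = (5×12 + 4) × 2.54 = 64 × 2.54 = 162.56 cm.
Mifflin-St Jeor (female): BMR = 10(98.6364) + 6.25(162.56) − 5(22) − 161 = 986.3636 + 1016 − 110 − 161 = 1731.3636 kcal/day.
TEE = 1731.3636 × 1.825 = 3159.7386 kcal/day.
Fat energy = 45% × 3159.7386 = 1421.8824 kcal.
Fat = 1421.8824 ÷ 9 kcal/g = 157.9869 g.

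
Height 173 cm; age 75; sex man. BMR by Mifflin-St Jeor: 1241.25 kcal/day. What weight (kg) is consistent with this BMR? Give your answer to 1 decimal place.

1241.25 = 10·W + 6.25(173) − 5(75) + 5
10·W = 1241.25 − 711.25 = 530, so W = 53 kg.

53.0 kg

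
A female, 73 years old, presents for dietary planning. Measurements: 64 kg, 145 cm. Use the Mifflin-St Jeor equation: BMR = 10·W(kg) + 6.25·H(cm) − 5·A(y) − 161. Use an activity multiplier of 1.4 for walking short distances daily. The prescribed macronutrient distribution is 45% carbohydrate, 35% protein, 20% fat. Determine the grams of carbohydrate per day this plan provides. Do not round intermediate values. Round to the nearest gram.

Mifflin-St Jeor (female): BMR = 10(64) + 6.25(145) − 5(73) − 161 = 640 + 906.25 − 365 − 161 = 1020.25 kcal/day.
TEE = 1020.25 × 1.4 = 1428.35 kcal/day.
Carbohydrate energy = 45% × 1428.35 = 642.7575 kcal.
Carbohydrate = 642.7575 ÷ 4 kcal/g = 160.6894 g.

161 g/day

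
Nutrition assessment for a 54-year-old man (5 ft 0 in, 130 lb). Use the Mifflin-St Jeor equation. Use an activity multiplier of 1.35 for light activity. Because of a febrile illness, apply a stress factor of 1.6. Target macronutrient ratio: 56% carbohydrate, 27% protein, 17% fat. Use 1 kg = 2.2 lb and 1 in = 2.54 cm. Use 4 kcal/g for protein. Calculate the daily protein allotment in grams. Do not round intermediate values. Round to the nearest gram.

Convert to metric: weight = 130 ÷ 2.2 = 59.0909 kg; height = (5×12 + 0) × 2.54 = 60 × 2.54 = 152.4 cm.
Mifflin-St Jeor (male): BMR = 10(59.0909) + 6.25(152.4) − 5(54) + 5 = 590.9091 + 952.5 − 270 + 5 = 1278.4091 kcal/day.
TEE = 1278.4091 × 1.35 = 1725.8523 kcal/day.
With stress factor 1.6: 1725.8523 × 1.6 = 2761.3636 kcal/day.
Protein energy = 27% × 2761.3636 = 745.5682 kcal.
Protein = 745.5682 ÷ 4 kcal/g = 186.392 g.

186 g/day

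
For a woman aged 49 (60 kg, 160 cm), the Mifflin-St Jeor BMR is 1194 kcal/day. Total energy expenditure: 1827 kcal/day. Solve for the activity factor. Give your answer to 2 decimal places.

1.53

Activity factor = TEE ÷ BMR = 1827 ÷ 1194 = 1.53.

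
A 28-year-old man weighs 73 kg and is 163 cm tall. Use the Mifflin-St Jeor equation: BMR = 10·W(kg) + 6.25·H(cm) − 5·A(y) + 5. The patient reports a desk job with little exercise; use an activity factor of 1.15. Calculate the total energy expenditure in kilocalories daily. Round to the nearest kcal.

Mifflin-St Jeor (male): BMR = 10(73) + 6.25(163) − 5(28) + 5 = 730 + 1018.75 − 140 + 5 = 1613.75 kcal/day.
TEE = BMR × activity factor = 1613.75 × 1.15 = 1855.8125 kcal/day.

1856 kilocalories daily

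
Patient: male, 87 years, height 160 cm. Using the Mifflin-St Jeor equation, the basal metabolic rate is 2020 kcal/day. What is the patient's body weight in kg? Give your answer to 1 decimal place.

2020 = 10·W + 6.25(160) − 5(87) + 5
10·W = 2020 − 570 = 1450, so W = 145 kg.

145.0 kg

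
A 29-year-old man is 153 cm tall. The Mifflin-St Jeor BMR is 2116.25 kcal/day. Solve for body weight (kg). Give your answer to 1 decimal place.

2116.25 = 10·W + 6.25(153) − 5(29) + 5
10·W = 2116.25 − 816.25 = 1300, so W = 130 kg.

130.0 kg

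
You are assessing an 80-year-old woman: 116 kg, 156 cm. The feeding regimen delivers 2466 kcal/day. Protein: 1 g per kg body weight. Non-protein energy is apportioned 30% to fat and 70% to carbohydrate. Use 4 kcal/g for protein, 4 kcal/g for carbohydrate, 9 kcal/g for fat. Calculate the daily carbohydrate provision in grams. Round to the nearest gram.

350 g/day

Protein = 1 × 116 = 116 g → 116 × 4 = 464 kcal.
Non-protein calories = 2466 − 464 = 2002 kcal.
Fat: 30% × 2002 = 600.6 kcal; carbohydrate: 1401.4 kcal.
Carbohydrate: 1401.4 kcal ÷ 4 kcal/g = 350.35 g.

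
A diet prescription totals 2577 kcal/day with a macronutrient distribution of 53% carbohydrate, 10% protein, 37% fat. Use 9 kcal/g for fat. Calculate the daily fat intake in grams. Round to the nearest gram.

106 g/day

Fat energy = 37% × 2577 = 953.49 kcal.
At 9 kcal/g: 953.49 ÷ 9 = 105.9433 g.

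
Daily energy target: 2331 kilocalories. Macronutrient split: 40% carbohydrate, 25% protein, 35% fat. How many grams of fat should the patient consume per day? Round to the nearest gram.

91 g/day

Fat energy = 35% × 2331 = 815.85 kcal.
At 9 kcal/g: 815.85 ÷ 9 = 90.65 g.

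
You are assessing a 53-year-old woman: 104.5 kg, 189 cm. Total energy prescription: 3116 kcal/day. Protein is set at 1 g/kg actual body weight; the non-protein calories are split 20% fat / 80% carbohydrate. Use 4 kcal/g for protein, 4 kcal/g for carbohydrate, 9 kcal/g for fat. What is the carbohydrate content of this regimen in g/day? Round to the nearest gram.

540 g/day

Protein = 1 × 104.5 = 104.5 g → 104.5 × 4 = 418 kcal.
Non-protein calories = 3116 − 418 = 2698 kcal.
Fat: 20% × 2698 = 539.6 kcal; carbohydrate: 2158.4 kcal.
Carbohydrate: 2158.4 kcal ÷ 4 kcal/g = 539.6 g.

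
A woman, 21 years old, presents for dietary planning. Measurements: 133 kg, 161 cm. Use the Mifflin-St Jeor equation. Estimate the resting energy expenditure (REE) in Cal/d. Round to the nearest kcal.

Mifflin-St Jeor (female): BMR = 10(133) + 6.25(161) − 5(21) − 161 = 1330 + 1006.25 − 105 − 161 = 2070.25 kcal/day.

2070 Cal/d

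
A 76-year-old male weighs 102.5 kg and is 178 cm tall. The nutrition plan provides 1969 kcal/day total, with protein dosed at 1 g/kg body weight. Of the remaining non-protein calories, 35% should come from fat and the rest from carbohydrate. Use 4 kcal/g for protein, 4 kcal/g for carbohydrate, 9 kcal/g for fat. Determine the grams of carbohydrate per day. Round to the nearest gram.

253 g/day

Protein = 1 × 102.5 = 102.5 g → 102.5 × 4 = 410 kcal.
Non-protein calories = 1969 − 410 = 1559 kcal.
Fat: 35% × 1559 = 545.65 kcal; carbohydrate: 1013.35 kcal.
Carbohydrate: 1013.35 kcal ÷ 4 kcal/g = 253.3375 g.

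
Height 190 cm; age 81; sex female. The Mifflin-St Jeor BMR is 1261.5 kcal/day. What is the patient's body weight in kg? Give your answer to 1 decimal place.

1261.5 = 10·W + 6.25(190) − 5(81) − 161
10·W = 1261.5 − 621.5 = 640, so W = 64 kg.

64.0 kg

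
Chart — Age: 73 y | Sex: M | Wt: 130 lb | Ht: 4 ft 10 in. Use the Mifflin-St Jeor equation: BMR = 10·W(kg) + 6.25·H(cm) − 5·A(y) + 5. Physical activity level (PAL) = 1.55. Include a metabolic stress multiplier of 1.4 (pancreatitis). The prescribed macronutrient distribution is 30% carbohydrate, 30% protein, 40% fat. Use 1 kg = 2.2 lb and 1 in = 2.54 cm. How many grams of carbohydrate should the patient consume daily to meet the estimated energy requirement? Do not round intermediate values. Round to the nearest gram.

187 g/day

Convert to metric: weight = 130 ÷ 2.2 = 59.0909 kg; height = (4×12 + 10) × 2.54 = 58 × 2.54 = 147.32 cm.
Mifflin-St Jeor (male): BMR = 10(59.0909) + 6.25(147.32) − 5(73) + 5 = 590.9091 + 920.75 − 365 + 5 = 1151.6591 kcal/day.
TEE = 1151.6591 × 1.55 = 1785.0716 kcal/day.
With stress factor 1.4: 1785.0716 × 1.4 = 2499.1002 kcal/day.
Carbohydrate energy = 30% × 2499.1002 = 749.7301 kcal.
Carbohydrate = 749.7301 ÷ 4 kcal/g = 187.4325 g.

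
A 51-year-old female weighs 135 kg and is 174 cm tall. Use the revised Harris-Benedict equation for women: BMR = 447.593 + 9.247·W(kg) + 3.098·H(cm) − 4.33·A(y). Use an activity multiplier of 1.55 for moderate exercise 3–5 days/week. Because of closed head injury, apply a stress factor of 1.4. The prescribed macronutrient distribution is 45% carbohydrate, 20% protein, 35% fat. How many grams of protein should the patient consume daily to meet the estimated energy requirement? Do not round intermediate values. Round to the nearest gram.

Harris-Benedict: BMR = 447.593 + 9.247(135) + 3.098(174) − 4.33(51) = 2014.16 kcal/day.
TEE = 2014.16 × 1.55 = 3121.948 kcal/day.
With stress factor 1.4: 3121.948 × 1.4 = 4370.7272 kcal/day.
Protein energy = 20% × 4370.7272 = 874.1454 kcal.
Protein = 874.1454 ÷ 4 kcal/g = 218.5364 g.

219 g/day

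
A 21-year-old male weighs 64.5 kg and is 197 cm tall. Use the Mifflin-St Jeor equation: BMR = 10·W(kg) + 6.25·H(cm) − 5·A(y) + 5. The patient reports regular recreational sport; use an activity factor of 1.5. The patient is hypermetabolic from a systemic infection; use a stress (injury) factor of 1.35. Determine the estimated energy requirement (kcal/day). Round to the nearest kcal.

Mifflin-St Jeor (male): BMR = 10(64.5) + 6.25(197) − 5(21) + 5 = 645 + 1231.25 − 105 + 5 = 1776.25 kcal/day.
TEE = BMR × activity factor = 1776.25 × 1.5 = 2664.375 kcal/day.
Apply stress factor: 2664.375 × 1.35 = 3596.9063 kcal/day.

3597 kcal/day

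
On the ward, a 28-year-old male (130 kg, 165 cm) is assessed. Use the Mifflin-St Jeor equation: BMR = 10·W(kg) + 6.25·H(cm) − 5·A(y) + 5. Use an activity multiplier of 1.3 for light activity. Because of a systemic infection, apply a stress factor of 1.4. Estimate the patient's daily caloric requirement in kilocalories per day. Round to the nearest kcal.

3997 kilocalories per day

Mifflin-St Jeor (male): BMR = 10(130) + 6.25(165) − 5(28) + 5 = 1300 + 1031.25 − 140 + 5 = 2196.25 kcal/day.
TEE = BMR × activity factor = 2196.25 × 1.3 = 2855.125 kcal/day.
Apply stress factor: 2855.125 × 1.4 = 3997.175 kcal/day.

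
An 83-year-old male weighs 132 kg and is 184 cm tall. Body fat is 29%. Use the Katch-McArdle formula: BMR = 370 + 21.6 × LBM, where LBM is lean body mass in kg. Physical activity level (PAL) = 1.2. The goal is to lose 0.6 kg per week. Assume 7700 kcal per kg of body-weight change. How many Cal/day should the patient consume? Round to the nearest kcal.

2213 Cal/day

LBM = 132 × (1 − 0.29) = 93.72 kg. Katch-McArdle: BMR = 370 + 21.6 × 93.72 = 2394.352 kcal/day.
TEE = 2394.352 × 1.2 = 2873.2224 kcal/day.
Required daily deficit = 0.6 × 7700 ÷ 7 = 660 kcal/day.
Target intake = 2873.2224 − 660 = 2213.2224 kcal/day.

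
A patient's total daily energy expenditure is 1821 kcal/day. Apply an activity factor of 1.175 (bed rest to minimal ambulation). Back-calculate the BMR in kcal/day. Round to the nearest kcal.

1550 kcal/day

BMR = TEE ÷ activity factor = 1821 ÷ 1.175 = 1549.7872 kcal/day.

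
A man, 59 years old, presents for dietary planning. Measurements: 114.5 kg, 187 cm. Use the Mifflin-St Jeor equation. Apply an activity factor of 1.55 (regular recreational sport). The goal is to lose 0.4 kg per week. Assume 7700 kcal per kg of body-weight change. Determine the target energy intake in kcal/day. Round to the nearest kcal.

2697 kcal/day

Mifflin-St Jeor (male): BMR = 10(114.5) + 6.25(187) − 5(59) + 5 = 1145 + 1168.75 − 295 + 5 = 2023.75 kcal/day.
TEE = 2023.75 × 1.55 = 3136.8125 kcal/day.
Required daily deficit = 0.4 × 7700 ÷ 7 = 440 kcal/day.
Target intake = 3136.8125 − 440 = 2696.8125 kcal/day.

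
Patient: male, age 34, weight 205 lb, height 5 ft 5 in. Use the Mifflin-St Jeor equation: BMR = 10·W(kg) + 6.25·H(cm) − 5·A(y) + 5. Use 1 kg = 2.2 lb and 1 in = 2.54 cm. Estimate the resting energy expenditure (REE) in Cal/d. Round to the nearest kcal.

Convert to metric: weight = 205 ÷ 2.2 = 93.1818 kg; height = (5×12 + 5) × 2.54 = 65 × 2.54 = 165.1 cm.
Mifflin-St Jeor (male): BMR = 10(93.1818) + 6.25(165.1) − 5(34) + 5 = 931.8182 + 1031.875 − 170 + 5 = 1798.6932 kcal/day.

1799 Cal/d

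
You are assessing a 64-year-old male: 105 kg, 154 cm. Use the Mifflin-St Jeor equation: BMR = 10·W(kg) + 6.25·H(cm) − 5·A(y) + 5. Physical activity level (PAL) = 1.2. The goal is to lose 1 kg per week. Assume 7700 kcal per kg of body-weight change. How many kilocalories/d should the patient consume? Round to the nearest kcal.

Mifflin-St Jeor (male): BMR = 10(105) + 6.25(154) − 5(64) + 5 = 1050 + 962.5 − 320 + 5 = 1697.5 kcal/day.
TEE = 1697.5 × 1.2 = 2037 kcal/day.
Required daily deficit = 1 × 7700 ÷ 7 = 1100 kcal/day.
Target intake = 2037 − 1100 = 937 kcal/day.

937 kilocalories/d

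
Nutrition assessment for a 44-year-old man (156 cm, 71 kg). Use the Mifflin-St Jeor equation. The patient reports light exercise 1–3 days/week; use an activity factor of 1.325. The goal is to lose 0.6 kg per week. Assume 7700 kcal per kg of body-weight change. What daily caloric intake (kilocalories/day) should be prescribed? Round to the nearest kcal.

Mifflin-St Jeor (male): BMR = 10(71) + 6.25(156) − 5(44) + 5 = 710 + 975 − 220 + 5 = 1470 kcal/day.
TEE = 1470 × 1.325 = 1947.75 kcal/day.
Required daily deficit = 0.6 × 7700 ÷ 7 = 660 kcal/day.
Target intake = 1947.75 − 660 = 1287.75 kcal/day.

1288 kilocalories/day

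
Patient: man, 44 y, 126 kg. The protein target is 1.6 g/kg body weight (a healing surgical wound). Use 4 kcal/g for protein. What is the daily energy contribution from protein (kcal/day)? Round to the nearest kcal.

806 kcal/day

Protein = 1.6 g/kg × 126 kg = 201.6 g/day.
Protein energy = 201.6 g × 4 kcal/g = 806.4 kcal/day.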